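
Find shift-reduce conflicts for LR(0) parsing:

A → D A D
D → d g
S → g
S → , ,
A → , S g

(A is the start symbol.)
No shift-reduce conflicts

Augment with A' → A and build the canonical LR(0) collection (I0 = CLOSURE({[A' → . A]}), then GOTO on every symbol after a dot until no new states appear). It has 13 states:
  I0: { [A → . , S g], [A → . D A D], [A' → . A], [D → . d g] }  — shift
  I1: { [A → , . S g], [S → . , ,], [S → . g] }  — shift
  I2: { [A' → A .] }  — accept
  I3: { [A → . , S g], [A → . D A D], [A → D . A D], [D → . d g] }  — shift
  I4: { [D → d . g] }  — shift
  I5: { [D → d g .] }  — reduce
  I6: { [A → D A . D], [D → . d g] }  — shift
  I7: { [A → D A D .] }  — reduce
  I8: { [S → , . ,] }  — shift
  I9: { [A → , S . g] }  — shift
  I10: { [S → g .] }  — reduce
  I11: { [A → , S g .] }  — reduce
  I12: { [S → , , .] }  — reduce

No state contains both a complete item and a shift item.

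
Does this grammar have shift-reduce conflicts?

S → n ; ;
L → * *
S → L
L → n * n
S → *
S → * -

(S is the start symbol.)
Augment with S' → S and build the canonical LR(0) collection (I0 = CLOSURE({[S' → . S]}), then GOTO on every symbol after a dot until no new states appear). It has 11 states:
  I0: { [L → . * *], [L → . n * n], [S → . * -], [S → . *], [S → . L], [S → . n ; ;], [S' → . S] }  — shift
  I1: { [L → * . *], [S → * . -], [S → * .] }  — shift, reduce
  I2: { [S → L .] }  — reduce
  I3: { [S' → S .] }  — accept
  I4: { [L → n . * n], [S → n . ; ;] }  — shift
  I5: { [L → n * . n] }  — shift
  I6: { [S → n ; . ;] }  — shift
  I7: { [S → n ; ; .] }  — reduce
  I8: { [L → n * n .] }  — reduce
  I9: { [L → * * .] }  — reduce
  I10: { [S → * - .] }  — reduce

I1 contains reduce item [S → * .] and shift items [L → * . *], [S → * . -] — shift-reduce conflict.

Answer: Yes — I1: [S → * .] vs [L → * . *]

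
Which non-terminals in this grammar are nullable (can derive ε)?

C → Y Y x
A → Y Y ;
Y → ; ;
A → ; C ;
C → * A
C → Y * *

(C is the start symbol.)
None

There are no ε-productions, so no non-terminal can derive ε.
No non-terminals are nullable.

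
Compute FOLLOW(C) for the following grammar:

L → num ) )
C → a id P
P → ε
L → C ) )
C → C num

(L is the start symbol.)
To compute FOLLOW(C), find every occurrence of C on a right-hand side N → α C β: add FIRST(β) \ {ε}, and if β is empty or nullable also add FOLLOW(N). Iterate to a fixed point.

In L → C ) ): C is followed by ')' ')', add FIRST(')' ')') \ {ε} = { ')' }
In C → C num: C is followed by num, add FIRST(num) \ {ε} = { 'num' }

Taking the union: FOLLOW(C) = { ')', 'num' }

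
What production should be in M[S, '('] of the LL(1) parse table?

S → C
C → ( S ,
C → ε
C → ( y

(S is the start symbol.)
To find M[S, '('], we find productions for S where '(' is in the predict set (PREDICT(N → α) = (FIRST(α) \ {ε}) ∪ (FOLLOW(N) if α ⇒* ε)).

Relevant sets:
  FIRST(C) = { '(', ε }
  FOLLOW(S) = { $, ',' }

S → C: PREDICT = { $, '(', ',' }
  '(' is in predict set, so this production goes in M[S, '(']

M[S, '('] = S → C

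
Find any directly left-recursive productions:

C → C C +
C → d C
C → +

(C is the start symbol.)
Direct left recursion occurs when N → N α for some non-terminal N (the right-hand side begins with the left-hand side itself).

C → C C +: LEFT RECURSIVE (starts with C)
C → d C: starts with d
C → +: starts with '+'

The grammar has direct left recursion on: C.

Answer: Yes, C is left-recursive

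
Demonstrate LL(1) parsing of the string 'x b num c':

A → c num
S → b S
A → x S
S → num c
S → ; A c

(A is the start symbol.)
LL(1) parsing maintains a stack (initially the start symbol over $) and the input. At each step: if the stack top is a terminal, match it against the current input token; if it is a non-terminal N, replace it with the RHS of M[N, lookahead] (the unique production whose predict set contains the lookahead).

Stack is shown with the top on the left.

Stack    Input        Action
----------------------------
A $      x b num c $  output A → x S
x S $    x b num c $  match 'x'
S $      b num c $    output S → b S
b S $    b num c $    match 'b'
S $      num c $      output S → num c
num c $  num c $      match 'num'
c $      c $          match 'c'
$        $            accept

The string is accepted.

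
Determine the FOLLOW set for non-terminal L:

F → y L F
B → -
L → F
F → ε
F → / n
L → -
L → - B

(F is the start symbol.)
To compute FOLLOW(L), find every occurrence of L on a right-hand side N → α L β: add FIRST(β) \ {ε}, and if β is empty or nullable also add FOLLOW(N). Iterate to a fixed point.

In F → y L F: L is followed by F, add FIRST(F) \ {ε} = { '/', 'y' }
  F is nullable, so also add FOLLOW(F)

The FOLLOW sets referred to above (computed the same way, to a fixed point):
  FOLLOW(F) = { $, '/', 'y' }

Taking the union: FOLLOW(L) = { $, '/', 'y' }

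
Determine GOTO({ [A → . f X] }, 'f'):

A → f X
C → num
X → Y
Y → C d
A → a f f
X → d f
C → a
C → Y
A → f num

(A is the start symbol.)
{ [A → f . X], [C → . Y], [C → . a], [C → . num], [X → . Y], [X → . d f], [Y → . C d] }

GOTO(I, 'f') = CLOSURE({ [A → αX.β] : [A → α.Xβ] ∈ I, X = 'f' })

Items with dot before 'f', with the dot advanced:
  [A → . f X] → [A → f . X]
Closure of the advanced items:
  [A → f . X] has the dot before X: add [X → . Y], [X → . d f]
  [X → . Y] has the dot before Y: add [Y → . C d]
  [Y → . C d] has the dot before C: add [C → . num], [C → . a], [C → . Y]

GOTO = { [A → f . X], [C → . Y], [C → . a], [C → . num], [X → . Y], [X → . d f], [Y → . C d] }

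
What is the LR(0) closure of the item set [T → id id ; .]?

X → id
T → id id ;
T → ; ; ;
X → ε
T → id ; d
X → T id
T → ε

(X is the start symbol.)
{ [T → id id ; .] }

Start with: [T → id id ; .]
The dot is at the end, so nothing is added.

CLOSURE = { [T → id id ; .] }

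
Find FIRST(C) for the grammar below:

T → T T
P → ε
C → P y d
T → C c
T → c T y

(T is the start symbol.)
{ 'y' }

FIRST sets of the other non-terminals involved (by the same procedure, iterated to a fixed point):
  FIRST(P) = { ε }

From C → P y d:
  - P is a non-terminal: add FIRST(P) \ {ε} = { }
    P is nullable, so continue to the next symbol
  - y is a terminal: add 'y' and stop

Collecting: FIRST(C) = { 'y' }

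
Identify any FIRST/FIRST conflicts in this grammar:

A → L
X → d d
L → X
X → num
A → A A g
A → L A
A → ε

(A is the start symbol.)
Yes. A → L / A → A A g on { 'd', 'num' }; A → L / A → L A on { 'd', 'num' }; A → A A g / A → L A on { 'd', 'num' }

A FIRST/FIRST conflict occurs when two productions N → α and N → β for the same non-terminal have FIRST(α) ∩ FIRST(β) ≠ ∅ (with ε ∈ FIRST of a nullable right-hand side, so two nullable alternatives also conflict).

FIRST sets of the non-terminals at (or reachable through a nullable prefix from) the front of some alternative:
  FIRST(L) = { 'd', 'num' }
  FIRST(A) = { 'd', 'g', 'num', ε }

Productions for A:
  A → L: FIRST = { 'd', 'num' }
  A → A A g: FIRST = { 'd', 'g', 'num' }
  A → L A: FIRST = { 'd', 'num' }
  A → ε: FIRST = { ε }
Productions for X:
  X → d d: FIRST = { 'd' }
  X → num: FIRST = { 'num' }
L has only one production, so no FIRST/FIRST conflict is possible there.

Conflict for A: A → L and A → A A g
  Overlap: { 'd', 'num' }
Conflict for A: A → L and A → L A
  Overlap: { 'd', 'num' }
Conflict for A: A → A A g and A → L A
  Overlap: { 'd', 'num' }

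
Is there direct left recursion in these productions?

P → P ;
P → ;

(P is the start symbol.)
Yes, P is left-recursive

Direct left recursion occurs when N → N α for some non-terminal N (the right-hand side begins with the left-hand side itself).

P → P ;: LEFT RECURSIVE (starts with P)
P → ;: starts with ';'

The grammar has direct left recursion on: P.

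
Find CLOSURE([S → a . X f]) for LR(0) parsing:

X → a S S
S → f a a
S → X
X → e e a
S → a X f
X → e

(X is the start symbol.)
{ [S → a . X f], [X → . a S S], [X → . e e a], [X → . e] }

To compute CLOSURE, for each item [A → α.Bβ] where B is a non-terminal, add [B → .γ] for all productions B → γ; repeat for the newly added items until nothing changes.

Start with: [S → a . X f]
  [S → a . X f] has the dot before X: add [X → . a S S], [X → . e e a], [X → . e]
No further items can be added.

CLOSURE = { [S → a . X f], [X → . a S S], [X → . e e a], [X → . e] }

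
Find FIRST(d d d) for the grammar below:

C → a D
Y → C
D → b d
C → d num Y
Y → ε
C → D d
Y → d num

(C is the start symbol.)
To compute FIRST(d d d), process the symbols left to right:
Symbol d is a terminal. Add 'd' and stop.
FIRST(d d d) = { 'd' }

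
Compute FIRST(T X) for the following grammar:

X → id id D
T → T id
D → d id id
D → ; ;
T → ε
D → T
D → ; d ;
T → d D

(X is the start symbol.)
{ 'd', 'id' }

FIRST sets of the non-terminals involved (from the grammar, by fixed-point iteration):
  FIRST(T) = { 'd', 'id', ε }
  FIRST(X) = { 'id' }

To compute FIRST(T X), process the symbols left to right:
Symbol T is a non-terminal. Add FIRST(T) \ {ε} = { 'd', 'id' }
T is nullable (ε ∈ FIRST(T)), continue to the next symbol.
Symbol X is a non-terminal. Add FIRST(X) \ {ε} = { 'id' }
X is not nullable (ε ∉ FIRST(X)), so stop here.
FIRST(T X) = { 'd', 'id' }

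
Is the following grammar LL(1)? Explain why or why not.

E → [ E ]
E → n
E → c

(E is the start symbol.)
For E:
  PREDICT(E → '[' E ']') = { '[' }
  PREDICT(E → n) = { 'n' }
  PREDICT(E → c) = { 'c' }

All predict sets are disjoint. The grammar IS LL(1).

Answer: Yes, the grammar is LL(1).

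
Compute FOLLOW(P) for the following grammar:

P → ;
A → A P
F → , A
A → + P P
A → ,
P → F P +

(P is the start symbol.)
P is the start symbol, so $ ∈ FOLLOW(P).
In A → A P: P is at the end, add FOLLOW(A)
In A → + P P: P is followed by P, add FIRST(P) \ {ε} = { ',', ';' }
In A → + P P: P is at the end, add FOLLOW(A)
In P → F P +: P is followed by '+', add FIRST('+') \ {ε} = { '+' }

The FOLLOW sets referred to above (computed the same way, to a fixed point):
  FOLLOW(A) = { ',', ';' }

Taking the union: FOLLOW(P) = { $, '+', ',', ';' }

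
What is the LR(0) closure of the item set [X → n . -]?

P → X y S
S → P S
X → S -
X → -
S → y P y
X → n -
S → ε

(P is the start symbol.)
To compute CLOSURE, for each item [A → α.Bβ] where B is a non-terminal, add [B → .γ] for all productions B → γ; repeat for the newly added items until nothing changes.

Start with: [X → n . -]
The dot precedes the terminal '-', so nothing is added.

CLOSURE = { [X → n . -] }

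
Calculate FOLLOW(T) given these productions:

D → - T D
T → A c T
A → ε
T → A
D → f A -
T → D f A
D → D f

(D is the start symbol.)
To compute FOLLOW(T), find every occurrence of T on a right-hand side N → α T β: add FIRST(β) \ {ε}, and if β is empty or nullable also add FOLLOW(N). Iterate to a fixed point.

In D → - T D: T is followed by D, add FIRST(D) \ {ε} = { '-', 'f' }
In T → A c T: T is at the end; this adds FOLLOW(T) to itself — nothing new

Taking the union: FOLLOW(T) = { '-', 'f' }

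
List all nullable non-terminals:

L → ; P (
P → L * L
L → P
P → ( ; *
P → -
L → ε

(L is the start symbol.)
A non-terminal is nullable if it can derive ε (the empty string): either it has an ε-production, or it has a production whose right-hand side consists entirely of nullable non-terminals.

ε-productions: L → ε
So L is immediately nullable.
No further non-terminal can be added: every production for the remaining non-terminals contains a terminal or a non-nullable non-terminal.
Nullable = { 'L' }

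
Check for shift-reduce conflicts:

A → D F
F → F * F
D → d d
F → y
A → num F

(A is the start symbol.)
Augment with A' → A and build the canonical LR(0) collection (I0 = CLOSURE({[A' → . A]}), then GOTO on every symbol after a dot until no new states appear). It has 11 states:
  I0: { [A → . D F], [A → . num F], [A' → . A], [D → . d d] }  — shift
  I1: { [A' → A .] }  — accept
  I2: { [A → D . F], [F → . F * F], [F → . y] }  — shift
  I3: { [D → d . d] }  — shift
  I4: { [A → num . F], [F → . F * F], [F → . y] }  — shift
  I5: { [A → num F .], [F → F . * F] }  — shift, reduce
  I6: { [F → y .] }  — reduce
  I7: { [F → . F * F], [F → . y], [F → F * . F] }  — shift
  I8: { [F → F * F .], [F → F . * F] }  — shift, reduce
  I9: { [D → d d .] }  — reduce
  I10: { [A → D F .], [F → F . * F] }  — shift, reduce

I5 contains reduce item [A → num F .] and shift item [F → F . * F] — shift-reduce conflict.
I8 contains reduce item [F → F * F .] and shift item [F → F . * F] — shift-reduce conflict.
I10 contains reduce item [A → D F .] and shift item [F → F . * F] — shift-reduce conflict.

Answer: Yes — I5: [A → num F .] vs [F → F . * F]; I8: [F → F * F .] vs [F → F . * F]; I10: [A → D F .] vs [F → F . * F]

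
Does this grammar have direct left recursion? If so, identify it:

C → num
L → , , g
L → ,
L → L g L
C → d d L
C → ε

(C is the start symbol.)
Yes, L is left-recursive

C → num: starts with num
L → , , g: starts with ','
L → ,: starts with ','
L → L g L: LEFT RECURSIVE (starts with L)
C → d d L: starts with d
C → ε: starts with ε

The grammar has direct left recursion on: L.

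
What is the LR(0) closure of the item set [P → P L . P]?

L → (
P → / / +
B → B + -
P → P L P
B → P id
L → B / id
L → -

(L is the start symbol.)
To compute CLOSURE, for each item [A → α.Bβ] where B is a non-terminal, add [B → .γ] for all productions B → γ; repeat for the newly added items until nothing changes.

Start with: [P → P L . P]
  [P → P L . P] has the dot before P: add [P → . / / +], [P → . P L P]
No further items can be added.

CLOSURE = { [P → . / / +], [P → . P L P], [P → P L . P] }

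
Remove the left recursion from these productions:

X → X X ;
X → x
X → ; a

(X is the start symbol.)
X → x X'
X → ; a X'
X' → X ; X'
X' → ε

X is directly left-recursive. The standard transformation for
  A → A α₁ | ... | A α_m | β₁ | ... | β_n
is
  A  → β₁ A' | ... | β_n A'
  A' → α₁ A' | ... | α_m A' | ε

X → x becomes X → x X'
X → ; a becomes X → ; a X'
X → X X ; becomes X' → X ; X'
Add X' → ε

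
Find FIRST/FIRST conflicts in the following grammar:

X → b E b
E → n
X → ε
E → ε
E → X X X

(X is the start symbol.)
FIRST sets of the non-terminals at (or reachable through a nullable prefix from) the front of some alternative:
  FIRST(X) = { 'b', ε }

Productions for X:
  X → b E b: FIRST = { 'b' }
  X → ε: FIRST = { ε }
Productions for E:
  E → n: FIRST = { 'n' }
  E → ε: FIRST = { ε }
  E → X X X: FIRST = { 'b', ε }

Conflict for E: E → ε and E → X X X
  Overlap: { ε }

Answer: Yes. E → ε / E → X X X on { ε }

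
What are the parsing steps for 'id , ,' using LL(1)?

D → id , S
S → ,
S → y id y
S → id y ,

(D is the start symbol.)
Stack is shown with the top on the left.

Stack     Input     Action
--------------------------
D $       id , , $  output D → id , S
id , S $  id , , $  match 'id'
, S $     , , $     match ','
S $       , $       output S → ,
, $       , $       match ','
$         $         accept

The string is accepted.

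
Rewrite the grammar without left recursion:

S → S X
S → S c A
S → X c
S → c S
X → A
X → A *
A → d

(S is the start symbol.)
S → X c S'
S → c S S'
S' → X S'
S' → c A S'
S' → ε
X → A
X → A *
A → d

S is directly left-recursive. The standard transformation for
  A → A α₁ | ... | A α_m | β₁ | ... | β_n
is
  A  → β₁ A' | ... | β_n A'
  A' → α₁ A' | ... | α_m A' | ε

S → X c becomes S → X c S'
S → c S becomes S → c S S'
S → S X becomes S' → X S'
S → S c A becomes S' → c A S'
Add S' → ε

Productions for other non-terminals are unchanged:
  X → A
  X → A *
  A → d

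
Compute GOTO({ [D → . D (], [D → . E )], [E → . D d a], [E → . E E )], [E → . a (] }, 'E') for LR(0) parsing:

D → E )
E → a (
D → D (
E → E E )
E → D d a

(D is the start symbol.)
{ [D → . D (], [D → . E )], [D → E . )], [E → . D d a], [E → . E E )], [E → . a (], [E → E . E )] }

GOTO(I, 'E') = CLOSURE({ [A → αX.β] : [A → α.Xβ] ∈ I, X = 'E' })

Items with dot before 'E', with the dot advanced:
  [D → . E )] → [D → E . )]
  [E → . E E )] → [E → E . E )]
Closure of the advanced items:
  [E → E . E )] has the dot before E: add [E → . a (], [E → . E E )], [E → . D d a]
  [E → . D d a] has the dot before D: add [D → . E )], [D → . D (]

GOTO = { [D → . D (], [D → . E )], [D → E . )], [E → . D d a], [E → . E E )], [E → . a (], [E → E . E )] }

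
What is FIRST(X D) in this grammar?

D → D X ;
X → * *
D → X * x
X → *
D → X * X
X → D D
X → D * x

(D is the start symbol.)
{ '*' }

FIRST sets of the non-terminals involved (from the grammar, by fixed-point iteration):
  FIRST(X) = { '*' }

To compute FIRST(X D), process the symbols left to right:
Symbol X is a non-terminal. Add FIRST(X) \ {ε} = { '*' }
X is not nullable (ε ∉ FIRST(X)), so stop here.
FIRST(X D) = { '*' }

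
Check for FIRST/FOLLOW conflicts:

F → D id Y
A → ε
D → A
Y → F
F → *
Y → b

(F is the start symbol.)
Nullable non-terminals: A, D.
A has a nullable alternative but only one production, so nothing to check.
D has a nullable alternative but only one production, so nothing to check.

F, Y have no nullable alternative, so no FIRST/FOLLOW check is needed there.

No FIRST/FOLLOW conflicts found.

Answer: No FIRST/FOLLOW conflicts.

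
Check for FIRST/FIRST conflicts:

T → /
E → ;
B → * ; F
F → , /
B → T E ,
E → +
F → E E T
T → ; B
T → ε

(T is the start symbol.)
FIRST sets of the non-terminals at (or reachable through a nullable prefix from) the front of some alternative:
  FIRST(T) = { '/', ';', ε }
  FIRST(E) = { '+', ';' }

Productions for T:
  T → /: FIRST = { '/' }
  T → ; B: FIRST = { ';' }
  T → ε: FIRST = { ε }
Productions for E:
  E → ;: FIRST = { ';' }
  E → +: FIRST = { '+' }
Productions for B:
  B → * ; F: FIRST = { '*' }
  B → T E ,: FIRST = { '+', '/', ';' }
Productions for F:
  F → , /: FIRST = { ',' }
  F → E E T: FIRST = { '+', ';' }

All alternatives of each non-terminal have pairwise disjoint FIRST sets.

Answer: No FIRST/FIRST conflicts.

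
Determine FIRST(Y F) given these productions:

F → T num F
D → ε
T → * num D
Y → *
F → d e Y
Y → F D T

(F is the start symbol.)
FIRST sets of the non-terminals involved (from the grammar, by fixed-point iteration):
  FIRST(Y) = { '*', 'd' }

To compute FIRST(Y F), process the symbols left to right:
Symbol Y is a non-terminal. Add FIRST(Y) \ {ε} = { '*', 'd' }
Y is not nullable (ε ∉ FIRST(Y)), so stop here.
FIRST(Y F) = { '*', 'd' }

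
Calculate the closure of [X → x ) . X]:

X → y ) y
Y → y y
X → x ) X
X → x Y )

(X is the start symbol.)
To compute CLOSURE, for each item [A → α.Bβ] where B is a non-terminal, add [B → .γ] for all productions B → γ; repeat for the newly added items until nothing changes.

Start with: [X → x ) . X]
  [X → x ) . X] has the dot before X: add [X → . y ) y], [X → . x ) X], [X → . x Y )]
No further items can be added.

CLOSURE = { [X → . x ) X], [X → . x Y )], [X → . y ) y], [X → x ) . X] }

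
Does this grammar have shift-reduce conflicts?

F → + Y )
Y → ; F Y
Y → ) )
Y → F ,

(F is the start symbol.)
No shift-reduce conflicts

Augment with F' → F and build the canonical LR(0) collection (I0 = CLOSURE({[F' → . F]}), then GOTO on every symbol after a dot until no new states appear). It has 12 states:
  I0: { [F → . + Y )], [F' → . F] }  — shift
  I1: { [F → + . Y )], [F → . + Y )], [Y → . ) )], [Y → . ; F Y], [Y → . F ,] }  — shift
  I2: { [F' → F .] }  — accept
  I3: { [Y → ) . )] }  — shift
  I4: { [F → . + Y )], [Y → ; . F Y] }  — shift
  I5: { [Y → F . ,] }  — shift
  I6: { [F → + Y . )] }  — shift
  I7: { [F → + Y ) .] }  — reduce
  I8: { [Y → F , .] }  — reduce
  I9: { [F → . + Y )], [Y → . ) )], [Y → . ; F Y], [Y → . F ,], [Y → ; F . Y] }  — shift
  I10: { [Y → ; F Y .] }  — reduce
  I11: { [Y → ) ) .] }  — reduce

No state contains both a complete item and a shift item.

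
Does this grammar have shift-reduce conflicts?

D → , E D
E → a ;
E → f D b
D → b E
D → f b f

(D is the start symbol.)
No shift-reduce conflicts

Augment with D' → D and build the canonical LR(0) collection (I0 = CLOSURE({[D' → . D]}), then GOTO on every symbol after a dot until no new states appear). It has 15 states:
  I0: { [D → . , E D], [D → . b E], [D → . f b f], [D' → . D] }  — shift
  I1: { [D → , . E D], [E → . a ;], [E → . f D b] }  — shift
  I2: { [D' → D .] }  — accept
  I3: { [D → b . E], [E → . a ;], [E → . f D b] }  — shift
  I4: { [D → f . b f] }  — shift
  I5: { [D → f b . f] }  — shift
  I6: { [D → f b f .] }  — reduce
  I7: { [D → b E .] }  — reduce
  I8: { [E → a . ;] }  — shift
  I9: { [D → . , E D], [D → . b E], [D → . f b f], [E → f . D b] }  — shift
  I10: { [E → f D . b] }  — shift
  I11: { [E → f D b .] }  — reduce
  I12: { [E → a ; .] }  — reduce
  I13: { [D → , E . D], [D → . , E D], [D → . b E], [D → . f b f] }  — shift
  I14: { [D → , E D .] }  — reduce

No state contains both a complete item and a shift item.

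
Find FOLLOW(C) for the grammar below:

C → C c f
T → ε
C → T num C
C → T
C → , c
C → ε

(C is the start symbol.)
To compute FOLLOW(C), find every occurrence of C on a right-hand side N → α C β: add FIRST(β) \ {ε}, and if β is empty or nullable also add FOLLOW(N). Iterate to a fixed point.

C is the start symbol, so $ ∈ FOLLOW(C).
In C → C c f: C is followed by c f, add FIRST(c f) \ {ε} = { 'c' }
In C → T num C: C is at the end; this adds FOLLOW(C) to itself — nothing new

Taking the union: FOLLOW(C) = { $, 'c' }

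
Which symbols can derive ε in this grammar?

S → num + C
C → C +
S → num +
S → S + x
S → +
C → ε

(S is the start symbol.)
A non-terminal is nullable if it can derive ε (the empty string): either it has an ε-production, or it has a production whose right-hand side consists entirely of nullable non-terminals.

ε-productions: C → ε
So C is immediately nullable.
No further non-terminal can be added: every production for the remaining non-terminals contains a terminal or a non-nullable non-terminal.
Nullable = { 'C' }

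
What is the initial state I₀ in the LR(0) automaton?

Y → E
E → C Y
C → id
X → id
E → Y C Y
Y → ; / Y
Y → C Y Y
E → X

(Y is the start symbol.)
{ [C → . id], [E → . C Y], [E → . X], [E → . Y C Y], [X → . id], [Y → . ; / Y], [Y → . C Y Y], [Y → . E], [Y' → . Y] }

First, augment the grammar with Y' → Y
I₀ = CLOSURE({ [Y' → . Y] }):
  [Y' → . Y] has the dot before Y: add [Y → . E], [Y → . ; / Y], [Y → . C Y Y]
  [Y → . E] has the dot before E: add [E → . C Y], [E → . Y C Y], [E → . X]
  [Y → . C Y Y] has the dot before C: add [C → . id]
  [E → . X] has the dot before X: add [X → . id]
No further items can be added.

I₀ = { [C → . id], [E → . C Y], [E → . X], [E → . Y C Y], [X → . id], [Y → . ; / Y], [Y → . C Y Y], [Y → . E], [Y' → . Y] }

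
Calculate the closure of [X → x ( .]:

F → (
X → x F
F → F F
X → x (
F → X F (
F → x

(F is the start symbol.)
To compute CLOSURE, for each item [A → α.Bβ] where B is a non-terminal, add [B → .γ] for all productions B → γ; repeat for the newly added items until nothing changes.

Start with: [X → x ( .]
The dot is at the end, so nothing is added.

CLOSURE = { [X → x ( .] }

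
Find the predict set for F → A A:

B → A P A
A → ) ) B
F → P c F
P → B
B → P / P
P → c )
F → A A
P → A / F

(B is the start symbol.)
{ ')' }

PREDICT(F → A A) = (FIRST(RHS) \ {ε}) ∪ (FOLLOW(F) if ε ∈ FIRST(RHS), i.e. RHS ⇒* ε)
FIRST(A) = { ')' }
FIRST(A A) = { ')' }
ε ∉ FIRST(A A), so FOLLOW(F) is not added.
PREDICT(F → A A) = { ')' }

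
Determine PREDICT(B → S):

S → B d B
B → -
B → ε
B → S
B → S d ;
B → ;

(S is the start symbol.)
PREDICT(B → S) = (FIRST(RHS) \ {ε}) ∪ (FOLLOW(B) if ε ∈ FIRST(RHS), i.e. RHS ⇒* ε)
FIRST(S) = { '-', ';', 'd' }
FIRST(S) = { '-', ';', 'd' }
ε ∉ FIRST(S), so FOLLOW(B) is not added.
PREDICT(B → S) = { '-', ';', 'd' }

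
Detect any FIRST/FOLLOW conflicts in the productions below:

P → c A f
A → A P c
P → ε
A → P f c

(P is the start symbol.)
Nullable non-terminals: P.

P: nullable alternative(s) P → ε; FOLLOW(P) = { $, 'c', 'f' }
  P → c A f: FIRST \ {ε} = { 'c' } — overlaps FOLLOW(P) on { 'c' }: CONFLICT
  P → ε: FIRST \ {ε} = { } — this is the only nullable alternative, skip

A has no nullable alternative, so no FIRST/FOLLOW check is needed there.

So the grammar has 1 FIRST/FOLLOW conflict (marked CONFLICT above).

Answer: Yes. P → c A f with FOLLOW(P) on { 'c' }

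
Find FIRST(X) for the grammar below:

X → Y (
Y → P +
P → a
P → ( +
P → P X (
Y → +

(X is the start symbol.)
{ '(', '+', 'a' }

FIRST sets of the other non-terminals involved (by the same procedure, iterated to a fixed point):
  FIRST(Y) = { '(', '+', 'a' }

From X → Y (:
  - Y is a non-terminal: add FIRST(Y) \ {ε} = { '(', '+', 'a' }
    Y is not nullable, so stop

Collecting: FIRST(X) = { '(', '+', 'a' }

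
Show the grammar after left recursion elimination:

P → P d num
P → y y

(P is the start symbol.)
P is directly left-recursive. The standard transformation for
  A → A α₁ | ... | A α_m | β₁ | ... | β_n
is
  A  → β₁ A' | ... | β_n A'
  A' → α₁ A' | ... | α_m A' | ε

P → y y becomes P → y y P'
P → P d num becomes P' → d num P'
Add P' → ε

Resulting grammar:
P → y y P'
P' → d num P'
P' → ε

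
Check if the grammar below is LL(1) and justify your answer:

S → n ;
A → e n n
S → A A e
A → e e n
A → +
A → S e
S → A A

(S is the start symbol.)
No. Predict set conflict for S: { 'n' }

A grammar is LL(1) if for each non-terminal N with multiple productions, the predict sets of those productions are pairwise disjoint, where PREDICT(N → α) = (FIRST(α) \ {ε}) ∪ (FOLLOW(N) if α ⇒* ε).

Relevant sets:
  FIRST(A) = { '+', 'e', 'n' }
  FIRST(S) = { '+', 'e', 'n' }

For S:
  PREDICT(S → n ';') = { 'n' }
  PREDICT(S → A A e) = { '+', 'e', 'n' }
  PREDICT(S → A A) = { '+', 'e', 'n' }
For A:
  PREDICT(A → e n n) = { 'e' }
  PREDICT(A → e e n) = { 'e' }
  PREDICT(A → '+') = { '+' }
  PREDICT(A → S e) = { '+', 'e', 'n' }

Conflict found: Predict set conflict for S: { 'n' }
The grammar is NOT LL(1).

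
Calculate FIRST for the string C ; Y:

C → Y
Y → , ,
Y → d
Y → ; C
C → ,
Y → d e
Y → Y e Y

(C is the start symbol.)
FIRST sets of the non-terminals involved (from the grammar, by fixed-point iteration):
  FIRST(C) = { ',', ';', 'd' }

To compute FIRST(C ; Y), process the symbols left to right:
Symbol C is a non-terminal. Add FIRST(C) \ {ε} = { ',', ';', 'd' }
C is not nullable (ε ∉ FIRST(C)), so stop here.
FIRST(C ; Y) = { ',', ';', 'd' }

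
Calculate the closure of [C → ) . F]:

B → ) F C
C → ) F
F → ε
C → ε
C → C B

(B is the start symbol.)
{ [C → ) . F], [F → .] }

To compute CLOSURE, for each item [A → α.Bβ] where B is a non-terminal, add [B → .γ] for all productions B → γ; repeat for the newly added items until nothing changes.

Start with: [C → ) . F]
  [C → ) . F] has the dot before F: add [F → .]
No further items can be added.

CLOSURE = { [C → ) . F], [F → .] }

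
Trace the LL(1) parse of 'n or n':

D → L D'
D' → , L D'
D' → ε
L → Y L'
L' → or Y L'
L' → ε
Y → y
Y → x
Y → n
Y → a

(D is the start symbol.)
LL(1) parsing maintains a stack (initially the start symbol over $) and the input. At each step: if the stack top is a terminal, match it against the current input token; if it is a non-terminal N, replace it with the RHS of M[N, lookahead] (the unique production whose predict set contains the lookahead).

Stack is shown with the top on the left.

Stack         Input     Action
------------------------------
D $           n or n $  output D → L D'
L D' $        n or n $  output L → Y L'
Y L' D' $     n or n $  output Y → n
n L' D' $     n or n $  match 'n'
L' D' $       or n $    output L' → or Y L'
or Y L' D' $  or n $    match 'or'
Y L' D' $     n $       output Y → n
n L' D' $     n $       match 'n'
L' D' $       $         output L' → ε
D' $          $         output D' → ε
$             $         accept

The string is accepted.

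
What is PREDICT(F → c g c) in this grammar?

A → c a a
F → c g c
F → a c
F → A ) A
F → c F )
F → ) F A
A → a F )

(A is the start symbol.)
PREDICT(F → c g c) = (FIRST(RHS) \ {ε}) ∪ (FOLLOW(F) if ε ∈ FIRST(RHS), i.e. RHS ⇒* ε)
FIRST(c g c) = { 'c' }
ε ∉ FIRST(c g c), so FOLLOW(F) is not added.
PREDICT(F → c g c) = { 'c' }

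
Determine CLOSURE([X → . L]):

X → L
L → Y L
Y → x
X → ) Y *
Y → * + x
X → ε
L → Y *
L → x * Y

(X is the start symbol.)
Start with: [X → . L]
  [X → . L] has the dot before L: add [L → . Y L], [L → . Y *], [L → . x * Y]
  [L → . Y L] has the dot before Y: add [Y → . x], [Y → . * + x]
No further items can be added.

CLOSURE = { [L → . Y *], [L → . Y L], [L → . x * Y], [X → . L], [Y → . * + x], [Y → . x] }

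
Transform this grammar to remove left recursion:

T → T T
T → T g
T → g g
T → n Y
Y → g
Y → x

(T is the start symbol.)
T → g g T'
T → n Y T'
T' → T T'
T' → g T'
T' → ε
Y → g
Y → x

T is directly left-recursive. The standard transformation for
  A → A α₁ | ... | A α_m | β₁ | ... | β_n
is
  A  → β₁ A' | ... | β_n A'
  A' → α₁ A' | ... | α_m A' | ε

T → g g becomes T → g g T'
T → n Y becomes T → n Y T'
T → T T becomes T' → T T'
T → T g becomes T' → g T'
Add T' → ε

Productions for other non-terminals are unchanged:
  Y → g
  Y → x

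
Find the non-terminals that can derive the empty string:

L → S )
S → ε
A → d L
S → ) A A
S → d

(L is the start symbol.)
{ 'S' }

A non-terminal is nullable if it can derive ε (the empty string): either it has an ε-production, or it has a production whose right-hand side consists entirely of nullable non-terminals.

ε-productions: S → ε
So S is immediately nullable.
No further non-terminal can be added: every production for the remaining non-terminals contains a terminal or a non-nullable non-terminal.
Nullable = { 'S' }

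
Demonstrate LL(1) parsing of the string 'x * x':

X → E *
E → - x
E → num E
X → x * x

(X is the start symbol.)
Stack is shown with the top on the left.

Stack    Input    Action
------------------------
X $      x * x $  output X → x * x
x * x $  x * x $  match 'x'
* x $    * x $    match '*'
x $      x $      match 'x'
$        $        accept

The string is accepted.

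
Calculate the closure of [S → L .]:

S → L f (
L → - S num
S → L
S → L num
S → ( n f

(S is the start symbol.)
Start with: [S → L .]
The dot is at the end, so nothing is added.

CLOSURE = { [S → L .] }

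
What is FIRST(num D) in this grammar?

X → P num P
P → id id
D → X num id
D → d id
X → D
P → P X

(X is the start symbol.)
{ 'num' }

To compute FIRST(num D), process the symbols left to right:
Symbol num is a terminal. Add 'num' and stop.
FIRST(num D) = { 'num' }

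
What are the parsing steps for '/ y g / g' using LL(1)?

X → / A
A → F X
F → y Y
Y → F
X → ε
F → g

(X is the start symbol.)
Stack is shown with the top on the left.

Stack    Input        Action
----------------------------
X $      / y g / g $  output X → / A
/ A $    / y g / g $  match '/'
A $      y g / g $    output A → F X
F X $    y g / g $    output F → y Y
y Y X $  y g / g $    match 'y'
Y X $    g / g $      output Y → F
F X $    g / g $      output F → g
g X $    g / g $      match 'g'
X $      / g $        output X → / A
/ A $    / g $        match '/'
A $      g $          output A → F X
F X $    g $          output F → g
g X $    g $          match 'g'
X $      $            output X → ε
$        $            accept

The string is accepted.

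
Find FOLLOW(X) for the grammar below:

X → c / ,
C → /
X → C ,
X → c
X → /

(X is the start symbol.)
X is the start symbol, so $ ∈ FOLLOW(X).
X does not occur on any right-hand side.

Taking the union: FOLLOW(X) = { $ }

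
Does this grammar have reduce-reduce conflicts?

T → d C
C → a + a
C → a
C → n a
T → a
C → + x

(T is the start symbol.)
A reduce-reduce conflict occurs when an LR(0) state has two complete items [A → α .] and [B → β .] — both call for a reduction, and with no lookahead the parser cannot choose between them.

Augment with T' → T and build the canonical LR(0) collection (I0 = CLOSURE({[T' → . T]}), then GOTO on every symbol after a dot until no new states appear). It has 12 states:
  I0: { [T → . a], [T → . d C], [T' → . T] }  — shift
  I1: { [T' → T .] }  — accept
  I2: { [T → a .] }  — reduce
  I3: { [C → . + x], [C → . a + a], [C → . a], [C → . n a], [T → d . C] }  — shift
  I4: { [C → + . x] }  — shift
  I5: { [T → d C .] }  — reduce
  I6: { [C → a . + a], [C → a .] }  — shift, reduce
  I7: { [C → n . a] }  — shift
  I8: { [C → n a .] }  — reduce
  I9: { [C → a + . a] }  — shift
  I10: { [C → a + a .] }  — reduce
  I11: { [C → + x .] }  — reduce

No state contains more than one complete item.

Answer: No reduce-reduce conflicts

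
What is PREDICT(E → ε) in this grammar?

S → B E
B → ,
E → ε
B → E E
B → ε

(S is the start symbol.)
PREDICT(E → ε) = (FIRST(RHS) \ {ε}) ∪ (FOLLOW(E) if ε ∈ FIRST(RHS), i.e. RHS ⇒* ε)
The right-hand side is ε (FIRST(ε) = { ε }), so the predict set is FOLLOW(E) = { $ }
PREDICT(E → ε) = { $ }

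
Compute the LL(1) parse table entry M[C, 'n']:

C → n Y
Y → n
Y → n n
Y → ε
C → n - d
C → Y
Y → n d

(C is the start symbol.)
C → n Y, C → n - d, C → Y

To find M[C, 'n'], we find productions for C where 'n' is in the predict set (PREDICT(N → α) = (FIRST(α) \ {ε}) ∪ (FOLLOW(N) if α ⇒* ε)).

Relevant sets:
  FIRST(Y) = { 'n', ε }
  FOLLOW(C) = { $ }

C → n Y: PREDICT = { 'n' }
  'n' is in predict set, so this production goes in M[C, 'n']
C → n - d: PREDICT = { 'n' }
  'n' is in predict set, so this production goes in M[C, 'n']
C → Y: PREDICT = { $, 'n' }
  'n' is in predict set, so this production goes in M[C, 'n']

M[C, 'n'] = C → n Y, C → n - d, C → Y  (a multiply-defined cell — the grammar is not LL(1))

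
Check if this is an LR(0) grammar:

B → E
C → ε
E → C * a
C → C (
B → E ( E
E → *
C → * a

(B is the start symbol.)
No. Shift-reduce conflict between [C → .] and [C → . * a]

A grammar is LR(0) if no state in the canonical LR(0) collection has:
  - both a shift item (dot before a terminal) and a complete item (shift-reduce conflict), or
  - two or more complete items (reduce-reduce conflict; the accept item [B' → B .] counts as a complete item here).

Augment with B' → B and build the canonical LR(0) collection (I0 = CLOSURE({[B' → . B]}), then GOTO on every symbol after a dot until no new states appear). It has 11 states:
  I0: { [B → . E ( E], [B → . E], [B' → . B], [C → . * a], [C → . C (], [C → .], [E → . *], [E → . C * a] }  — shift, reduce
  I1: { [C → * . a], [E → * .] }  — shift, reduce
  I2: { [B' → B .] }  — accept
  I3: { [C → C . (], [E → C . * a] }  — shift
  I4: { [B → E . ( E], [B → E .] }  — shift, reduce
  I5: { [B → E ( . E], [C → . * a], [C → . C (], [C → .], [E → . *], [E → . C * a] }  — shift, reduce
  I6: { [B → E ( E .] }  — reduce
  I7: { [C → C ( .] }  — reduce
  I8: { [E → C * . a] }  — shift
  I9: { [E → C * a .] }  — reduce
  I10: { [C → * a .] }  — reduce

Conflict in state I0:
  Shift-reduce conflict between [C → .] and [C → . * a]
So the grammar is NOT LR(0).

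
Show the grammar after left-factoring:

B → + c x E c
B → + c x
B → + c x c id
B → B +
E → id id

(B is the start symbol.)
Left-factoring transforms A → αβ₁ | αβ₂ into A → αA' and A' → β₁ | β₂
(α is the longest common prefix among the alternatives). Repeat until
no nonterminal has two alternatives with a common prefix.

Round 1: B has alternatives sharing prefix '+ c x'. Introduce B': B → + c x B'
  Add: B' → E c
  Add: B' → ε
  Add: B' → c id

No remaining common prefixes — done.

Resulting grammar:
B → + c x B'
B' → E c
B' → ε
B' → c id
B → B +
E → id id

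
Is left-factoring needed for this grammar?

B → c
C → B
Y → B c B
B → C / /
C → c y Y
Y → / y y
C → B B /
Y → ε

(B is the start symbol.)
Yes, C has productions with common prefix 'B'

Left-factoring is needed when two productions for the same non-terminal
share a common prefix on the right-hand side.

Productions for B:
  B → c
  B → C / /
Productions for C:
  C → B
  C → c y Y
  C → B B /
Productions for Y:
  Y → B c B
  Y → / y y
  Y → ε

Found common prefix 'B' in productions for C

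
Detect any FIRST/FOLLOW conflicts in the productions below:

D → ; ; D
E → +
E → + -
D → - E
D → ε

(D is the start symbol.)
A FIRST/FOLLOW conflict occurs when a non-terminal N has a nullable alternative N → β (β ⇒* ε) and another alternative N → α with FIRST(α) ∩ FOLLOW(N) ≠ ∅: on such a lookahead the parser cannot decide between expanding α and letting N vanish via β.

Nullable non-terminals: D.

D: nullable alternative(s) D → ε; FOLLOW(D) = { $ }
  D → ; ; D: FIRST \ {ε} = { ';' } — disjoint from FOLLOW(D)
  D → - E: FIRST \ {ε} = { '-' } — disjoint from FOLLOW(D)
  D → ε: FIRST \ {ε} = { } — this is the only nullable alternative, skip

E has no nullable alternative, so no FIRST/FOLLOW check is needed there.

No FIRST/FOLLOW conflicts found.

Answer: No FIRST/FOLLOW conflicts.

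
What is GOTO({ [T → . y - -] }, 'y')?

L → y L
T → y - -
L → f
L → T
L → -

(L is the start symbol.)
{ [T → y . - -] }

GOTO(I, 'y') = CLOSURE({ [A → αX.β] : [A → α.Xβ] ∈ I, X = 'y' })

Items with dot before 'y', with the dot advanced:
  [T → . y - -] → [T → y . - -]
Closure adds nothing (no advanced item has the dot before a non-terminal).

GOTO = { [T → y . - -] }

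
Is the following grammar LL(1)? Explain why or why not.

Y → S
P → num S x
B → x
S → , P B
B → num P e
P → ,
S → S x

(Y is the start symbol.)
A grammar is LL(1) if for each non-terminal N with multiple productions, the predict sets of those productions are pairwise disjoint, where PREDICT(N → α) = (FIRST(α) \ {ε}) ∪ (FOLLOW(N) if α ⇒* ε).

Relevant sets:
  FIRST(S) = { ',' }

For P:
  PREDICT(P → num S x) = { 'num' }
  PREDICT(P → ',') = { ',' }
For B:
  PREDICT(B → x) = { 'x' }
  PREDICT(B → num P e) = { 'num' }
For S:
  PREDICT(S → ',' P B) = { ',' }
  PREDICT(S → S x) = { ',' }
Y has a single production, so nothing to check there.

Conflict found: Predict set conflict for S: { ',' }
The grammar is NOT LL(1).

Answer: No. Predict set conflict for S: { ',' }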